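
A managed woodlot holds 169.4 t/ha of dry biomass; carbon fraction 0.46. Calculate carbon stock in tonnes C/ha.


Formula: Carbon Stock = Biomass * Carbon Fraction
C = 169.4 t/ha * 0.46
C = 77.9 t C/ha

77.9


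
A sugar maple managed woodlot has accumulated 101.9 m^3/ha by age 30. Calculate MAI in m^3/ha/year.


Formula: MAI = Total Volume / Stand Age
MAI = 101.9 m^3/ha / 30 years
MAI = 3.4 m^3/ha/year

3.4


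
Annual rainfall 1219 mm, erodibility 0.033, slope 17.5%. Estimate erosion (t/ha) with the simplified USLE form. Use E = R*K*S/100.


Formula: E = R * K * S / 100  (simplified USLE)
R * K = 1219 * 0.033 = 40.227
E = 40.227 * 17.5 / 100 = 7.04 t/ha

7.04


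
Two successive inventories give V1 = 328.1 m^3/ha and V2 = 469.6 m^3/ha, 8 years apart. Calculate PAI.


Formula: PAI = (V_T2 - V_T1) / (T2 - T1)
Volume increment = 469.6 - 328.1 = 141.5 m^3/ha
PAI = 141.5 / 8 = 17.69 m^3/ha/year

17.69


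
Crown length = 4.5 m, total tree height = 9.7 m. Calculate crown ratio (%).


Formula: Crown Ratio = (Crown Length / Total Height) * 100
CR = (4.5 m / 9.7 m) * 100
CR = 0.4639 * 100 = 46.4%

46.4


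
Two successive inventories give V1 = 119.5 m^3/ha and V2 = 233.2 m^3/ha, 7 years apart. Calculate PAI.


Formula: PAI = (V_T2 - V_T1) / (T2 - T1)
Volume increment = 233.2 - 119.5 = 113.7 m^3/ha
PAI = 113.7 / 7 = 16.24 m^3/ha/year

16.24


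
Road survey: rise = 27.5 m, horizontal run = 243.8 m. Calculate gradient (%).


Formula: Gradient = rise / run * 100
Gradient = 27.5 / 243.8 * 100 = 11.3%

11.3


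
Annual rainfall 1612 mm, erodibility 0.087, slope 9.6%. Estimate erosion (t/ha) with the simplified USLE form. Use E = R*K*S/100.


Formula: E = R * K * S / 100  (simplified USLE)
R * K = 1612 * 0.087 = 140.244
E = 140.244 * 9.6 / 100 = 13.46 t/ha

13.46


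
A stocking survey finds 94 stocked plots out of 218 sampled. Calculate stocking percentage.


Formula: Stocking % = stocked plots / total plots * 100
Stocking = 94 / 218 * 100
Stocking = 0.4312 * 100 = 43.1%

43.1


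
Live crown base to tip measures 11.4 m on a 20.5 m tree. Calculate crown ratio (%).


Formula: Crown Ratio = (Crown Length / Total Height) * 100
CR = (11.4 m / 20.5 m) * 100
CR = 0.5561 * 100 = 55.6%

55.6


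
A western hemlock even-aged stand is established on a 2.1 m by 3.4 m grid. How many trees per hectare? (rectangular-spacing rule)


Formula: TPH = 10000 m^2/ha / (spacing_x * spacing_y)
Area per tree = 2.1 m * 3.4 m = 7.14 m^2
TPH = 10000 / 7.14 = 1401 trees/ha

1401


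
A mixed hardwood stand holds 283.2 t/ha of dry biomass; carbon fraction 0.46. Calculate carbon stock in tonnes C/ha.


Formula: Carbon Stock = Biomass * Carbon Fraction
C = 283.2 t/ha * 0.46
C = 130.3 t C/ha

130.3


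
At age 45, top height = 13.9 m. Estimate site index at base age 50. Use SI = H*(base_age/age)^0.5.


Formula: SI = H_dom * (base_age / age)^0.5
Age ratio = 50 / 45 = 1.11111
sqrt(age_ratio) = 1.05409
SI = 13.9 * 1.05409 = 14.7 m

14.7


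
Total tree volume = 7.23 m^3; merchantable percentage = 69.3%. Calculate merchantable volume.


Formula: MV = V_total * (merchantable_pct / 100)
Merchantable fraction = 69.3% / 100 = 0.693
MV = 7.23 m^3 * 0.693 = 5.01 m^3

5.01


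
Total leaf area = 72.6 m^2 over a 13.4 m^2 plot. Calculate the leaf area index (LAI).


Formula: LAI = total leaf area / ground area  (dimensionless)
LAI = 72.6 m^2 / 13.4 m^2
LAI = 5.42

5.42


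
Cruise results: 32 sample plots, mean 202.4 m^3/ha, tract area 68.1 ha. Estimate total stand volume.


Formula: Total Volume = Mean Volume per ha * Total Area
Total Volume = 202.4 m^3/ha * 68.1 ha
Total Volume = 13783 m^3

13783


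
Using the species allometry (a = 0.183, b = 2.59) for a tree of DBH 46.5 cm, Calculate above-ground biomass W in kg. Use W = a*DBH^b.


Formula: W = a * DBH^b  (allometric power law)
DBH^b = 46.5^2.59 = 20830.6656
W = 0.183 * 20830.6656 = 3812.0 kg

3812.0


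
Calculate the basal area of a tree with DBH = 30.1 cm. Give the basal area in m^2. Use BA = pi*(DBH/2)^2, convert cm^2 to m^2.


Formula: BA = pi * (DBH/2)^2 / 10000  (cm^2 to m^2)
Radius = DBH/2 = 30.1/2 = 15.05 cm
BA = pi * 15.05^2 / 10000
   = 711.5786 cm^2 / 10000
   = 0.0712 m^2

0.0712


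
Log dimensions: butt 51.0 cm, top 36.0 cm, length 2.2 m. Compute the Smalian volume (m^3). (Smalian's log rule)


Smalian: V = (A1 + A2)/2 * L,  A = pi*(D/200)^2
A1 = pi*(51.0/200)^2 = 0.204282 m^2
A2 = pi*(36.0/200)^2 = 0.101788 m^2
V = (0.204282+0.101788)/2*2.2 = 0.3367 m^3

0.3367


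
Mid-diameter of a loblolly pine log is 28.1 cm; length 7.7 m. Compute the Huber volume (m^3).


Huber: V = Am * L,  Am = pi*(Dm/200)^2
Am = pi*(28.1/200)^2 = 0.062016 m^2
V = 0.062016*7.7 = 0.4775 m^3

0.4775


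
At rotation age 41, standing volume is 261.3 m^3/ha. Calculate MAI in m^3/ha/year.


Formula: MAI = Total Volume / Stand Age
MAI = 261.3 m^3/ha / 41 years
MAI = 6.37 m^3/ha/year

6.37


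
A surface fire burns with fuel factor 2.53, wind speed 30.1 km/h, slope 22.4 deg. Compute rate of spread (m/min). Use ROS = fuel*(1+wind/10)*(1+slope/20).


Formula: ROS = fuel * (1 + wind/10) * (1 + slope/20)
Wind factor = 1 + 30.1/10 = 4.01
Slope factor = 1 + 22.4/20 = 2.12
ROS = 2.53 * 4.01 * 2.12 = 21.51 m/min

21.51


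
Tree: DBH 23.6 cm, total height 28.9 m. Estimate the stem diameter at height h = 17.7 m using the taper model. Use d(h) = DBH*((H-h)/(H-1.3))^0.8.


Taper: d(h) = DBH * ((H - h) / (H - 1.3))^0.8
Numerator = H - h = 28.9 - 17.7 = 11.2 m
Denominator = H - 1.3 = 28.9 - 1.3 = 27.6 m
Ratio = 11.2 / 27.6 = 0.4058
d = 23.6 * 0.4058^0.8 = 11.5 cm

11.5


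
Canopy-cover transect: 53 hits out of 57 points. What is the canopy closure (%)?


Formula: Canopy closure = covered points / total points * 100
Closure = 53 / 57 * 100
Closure = 0.9298 * 100 = 93.0%

93.0


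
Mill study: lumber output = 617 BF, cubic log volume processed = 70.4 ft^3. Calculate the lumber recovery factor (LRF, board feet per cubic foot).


Formula: LRF = Lumber Output (BF) / Log Input (ft^3)
LRF = 617 BF / 70.4 ft^3
LRF = 8.76 BF/ft^3

8.76


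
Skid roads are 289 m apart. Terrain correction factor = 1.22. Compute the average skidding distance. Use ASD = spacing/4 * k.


Formula: ASD = (spacing / 4) * correction
Uncorrected distance = spacing / 4 = 289 / 4 = 72.25 m
ASD = 72.25 * 1.22 = 88 m

88


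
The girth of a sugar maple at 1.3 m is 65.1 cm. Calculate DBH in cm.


Formula: DBH = C / pi
DBH = 65.1 / pi
pi = 3.14159...
DBH = 20.7 cm

20.7


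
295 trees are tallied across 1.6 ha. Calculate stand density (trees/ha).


Formula: Stand Density = N_trees / Area_ha
Density = 295 trees / 1.6 ha
Density = 184 trees/ha

184


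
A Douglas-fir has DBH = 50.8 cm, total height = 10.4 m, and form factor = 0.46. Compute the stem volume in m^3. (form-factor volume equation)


Formula: V = pi * (DBH/200)^2 * H * ff
Radius = DBH/200 = 50.8/200 = 0.254 m
Radius^2 = 0.254^2 = 0.064516 m^2
V = pi * 0.064516 * 10.4 * 0.46
V = 0.97 m^3

0.97


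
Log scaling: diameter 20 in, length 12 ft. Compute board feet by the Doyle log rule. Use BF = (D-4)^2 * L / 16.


Doyle: BF = (D - 4)^2 * L / 16
Adjusted diameter = 20 - 4 = 16 in
(D-4)^2 = 16^2 = 256
BF = 256 * 12 / 16 = 192 BF

192


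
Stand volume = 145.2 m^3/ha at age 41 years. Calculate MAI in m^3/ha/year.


Formula: MAI = Total Volume / Stand Age
MAI = 145.2 m^3/ha / 41 years
MAI = 3.54 m^3/ha/year

3.54


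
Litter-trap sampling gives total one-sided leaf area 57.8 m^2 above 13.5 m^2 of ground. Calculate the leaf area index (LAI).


Formula: LAI = total leaf area / ground area  (dimensionless)
LAI = 57.8 m^2 / 13.5 m^2
LAI = 4.28

4.28


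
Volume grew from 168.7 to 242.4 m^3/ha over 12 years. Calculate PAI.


Formula: PAI = (V_T2 - V_T1) / (T2 - T1)
Volume increment = 242.4 - 168.7 = 73.7 m^3/ha
PAI = 73.7 / 12 = 6.14 m^3/ha/year

6.14


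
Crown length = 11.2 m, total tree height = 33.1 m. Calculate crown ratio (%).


Formula: Crown Ratio = (Crown Length / Total Height) * 100
CR = (11.2 m / 33.1 m) * 100
CR = 0.3384 * 100 = 33.8%

33.8


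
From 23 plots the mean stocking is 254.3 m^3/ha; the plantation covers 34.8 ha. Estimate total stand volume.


Formula: Total Volume = Mean Volume per ha * Total Area
Total Volume = 254.3 m^3/ha * 34.8 ha
Total Volume = 8850 m^3

8850


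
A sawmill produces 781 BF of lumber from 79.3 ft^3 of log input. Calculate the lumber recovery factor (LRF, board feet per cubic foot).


Formula: LRF = Lumber Output (BF) / Log Input (ft^3)
LRF = 781 BF / 79.3 ft^3
LRF = 9.85 BF/ft^3

9.85


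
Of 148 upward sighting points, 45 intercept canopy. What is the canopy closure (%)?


Formula: Canopy closure = covered points / total points * 100
Closure = 45 / 148 * 100
Closure = 0.3041 * 100 = 30.4%

30.4


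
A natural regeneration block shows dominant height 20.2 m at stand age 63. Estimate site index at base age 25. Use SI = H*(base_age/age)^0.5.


Formula: SI = H_dom * (base_age / age)^0.5
Age ratio = 25 / 63 = 0.39683
sqrt(age_ratio) = 0.62994
SI = 20.2 * 0.62994 = 12.7 m

12.7


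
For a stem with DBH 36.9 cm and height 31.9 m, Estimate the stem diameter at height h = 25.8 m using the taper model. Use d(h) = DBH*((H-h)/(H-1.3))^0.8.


Taper: d(h) = DBH * ((H - h) / (H - 1.3))^0.8
Numerator = H - h = 31.9 - 25.8 = 6.1 m
Denominator = H - 1.3 = 31.9 - 1.3 = 30.6 m
Ratio = 6.1 / 30.6 = 0.19935
d = 36.9 * 0.19935^0.8 = 10.2 cm

10.2


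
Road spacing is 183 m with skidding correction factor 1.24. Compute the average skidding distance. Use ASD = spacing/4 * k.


Formula: ASD = (spacing / 4) * correction
Uncorrected distance = spacing / 4 = 183 / 4 = 45.75 m
ASD = 45.75 * 1.24 = 57 m

57


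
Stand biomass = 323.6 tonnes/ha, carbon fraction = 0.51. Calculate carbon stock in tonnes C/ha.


Formula: Carbon Stock = Biomass * Carbon Fraction
C = 323.6 t/ha * 0.51
C = 165.0 t C/ha

165.0


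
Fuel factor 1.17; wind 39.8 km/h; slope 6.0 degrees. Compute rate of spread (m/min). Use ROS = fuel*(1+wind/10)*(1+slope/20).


Formula: ROS = fuel * (1 + wind/10) * (1 + slope/20)
Wind factor = 1 + 39.8/10 = 4.98
Slope factor = 1 + 6.0/20 = 1.3
ROS = 1.17 * 4.98 * 1.3 = 7.57 m/min

7.57


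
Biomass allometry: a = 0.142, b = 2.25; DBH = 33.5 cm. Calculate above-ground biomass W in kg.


Formula: W = a * DBH^b  (allometric power law)
DBH^b = 33.5^2.25 = 2699.9195
W = 0.142 * 2699.9195 = 383.4 kg

383.4


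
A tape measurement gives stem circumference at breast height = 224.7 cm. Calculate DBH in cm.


Formula: DBH = C / pi
DBH = 224.7 / pi
pi = 3.14159...
DBH = 71.5 cm

71.5


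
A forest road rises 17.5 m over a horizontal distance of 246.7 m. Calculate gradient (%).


Formula: Gradient = rise / run * 100
Gradient = 17.5 / 246.7 * 100 = 7.1%

7.1


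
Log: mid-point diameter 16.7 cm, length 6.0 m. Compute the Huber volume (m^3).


Huber: V = Am * L,  Am = pi*(Dm/200)^2
Am = pi*(16.7/200)^2 = 0.021904 m^2
V = 0.021904*6.0 = 0.1314 m^3

0.1314


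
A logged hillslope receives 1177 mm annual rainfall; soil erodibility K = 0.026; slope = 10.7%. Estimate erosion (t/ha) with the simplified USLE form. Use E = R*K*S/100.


Formula: E = R * K * S / 100  (simplified USLE)
R * K = 1177 * 0.026 = 30.602
E = 30.602 * 10.7 / 100 = 3.27 t/ha

3.27


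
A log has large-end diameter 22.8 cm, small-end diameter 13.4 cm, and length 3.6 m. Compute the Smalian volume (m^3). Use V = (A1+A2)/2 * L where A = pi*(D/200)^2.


Smalian: V = (A1 + A2)/2 * L,  A = pi*(D/200)^2
A1 = pi*(22.8/200)^2 = 0.040828 m^2
A2 = pi*(13.4/200)^2 = 0.014103 m^2
V = (0.040828+0.014103)/2*3.6 = 0.0989 m^3

0.0989


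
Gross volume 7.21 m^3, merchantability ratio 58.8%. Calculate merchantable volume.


Formula: MV = V_total * (merchantable_pct / 100)
Merchantable fraction = 58.8% / 100 = 0.588
MV = 7.21 m^3 * 0.588 = 4.239 m^3

4.239


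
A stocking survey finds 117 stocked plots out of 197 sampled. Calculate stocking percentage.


Formula: Stocking % = stocked plots / total plots * 100
Stocking = 117 / 197 * 100
Stocking = 0.5939 * 100 = 59.4%

59.4


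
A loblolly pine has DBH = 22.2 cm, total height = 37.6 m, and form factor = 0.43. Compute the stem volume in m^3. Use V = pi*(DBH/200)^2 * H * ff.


Formula: V = pi * (DBH/200)^2 * H * ff
Radius = DBH/200 = 22.2/200 = 0.111 m
Radius^2 = 0.111^2 = 0.012321 m^2
V = pi * 0.012321 * 37.6 * 0.43
V = 0.626 m^3

0.626


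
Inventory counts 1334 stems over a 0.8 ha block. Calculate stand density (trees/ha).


Formula: Stand Density = N_trees / Area_ha
Density = 1334 trees / 0.8 ha
Density = 1668 trees/ha

1668


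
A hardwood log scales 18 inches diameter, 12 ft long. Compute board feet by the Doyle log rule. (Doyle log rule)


Doyle: BF = (D - 4)^2 * L / 16
Adjusted diameter = 18 - 4 = 14 in
(D-4)^2 = 14^2 = 196
BF = 196 * 12 / 16 = 147 BF

147


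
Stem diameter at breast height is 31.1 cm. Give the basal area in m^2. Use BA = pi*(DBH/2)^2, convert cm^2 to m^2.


Formula: BA = pi * (DBH/2)^2 / 10000  (cm^2 to m^2)
Radius = DBH/2 = 31.1/2 = 15.55 cm
BA = pi * 15.55^2 / 10000
   = 759.645 cm^2 / 10000
   = 0.076 m^2

0.076


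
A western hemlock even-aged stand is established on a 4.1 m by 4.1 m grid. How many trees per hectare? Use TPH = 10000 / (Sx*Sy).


Formula: TPH = 10000 m^2/ha / (spacing_x * spacing_y)
Area per tree = 4.1 m * 4.1 m = 16.81 m^2
TPH = 10000 / 16.81 = 595 trees/ha

595


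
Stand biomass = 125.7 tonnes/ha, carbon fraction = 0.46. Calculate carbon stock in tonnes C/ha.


Formula: Carbon Stock = Biomass * Carbon Fraction
C = 125.7 t/ha * 0.46
C = 57.8 t C/ha

57.8


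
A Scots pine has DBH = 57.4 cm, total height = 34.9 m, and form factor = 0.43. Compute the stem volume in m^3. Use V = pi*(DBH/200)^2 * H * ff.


Formula: V = pi * (DBH/200)^2 * H * ff
Radius = DBH/200 = 57.4/200 = 0.287 m
Radius^2 = 0.287^2 = 0.082369 m^2
V = pi * 0.082369 * 34.9 * 0.43
V = 3.883 m^3

3.883


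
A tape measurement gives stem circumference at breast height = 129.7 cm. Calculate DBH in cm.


Formula: DBH = C / pi
DBH = 129.7 / pi
pi = 3.14159...
DBH = 41.3 cm

41.3


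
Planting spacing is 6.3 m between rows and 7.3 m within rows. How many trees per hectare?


Formula: TPH = 10000 m^2/ha / (spacing_x * spacing_y)
Area per tree = 6.3 m * 7.3 m = 45.99 m^2
TPH = 10000 / 45.99 = 217 trees/ha

217


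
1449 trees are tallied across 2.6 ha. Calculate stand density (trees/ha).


Formula: Stand Density = N_trees / Area_ha
Density = 1449 trees / 2.6 ha
Density = 557 trees/ha

557


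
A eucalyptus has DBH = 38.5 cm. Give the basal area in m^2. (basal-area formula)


Formula: BA = pi * (DBH/2)^2 / 10000  (cm^2 to m^2)
Radius = DBH/2 = 38.5/2 = 19.25 cm
BA = pi * 19.25^2 / 10000
   = 1164.1564 cm^2 / 10000
   = 0.1164 m^2

0.1164


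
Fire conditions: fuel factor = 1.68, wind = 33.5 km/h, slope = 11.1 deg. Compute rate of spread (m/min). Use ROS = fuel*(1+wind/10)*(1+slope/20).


Formula: ROS = fuel * (1 + wind/10) * (1 + slope/20)
Wind factor = 1 + 33.5/10 = 4.35
Slope factor = 1 + 11.1/20 = 1.555
ROS = 1.68 * 4.35 * 1.555 = 11.36 m/min

11.36


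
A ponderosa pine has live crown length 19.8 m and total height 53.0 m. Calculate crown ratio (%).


Formula: Crown Ratio = (Crown Length / Total Height) * 100
CR = (19.8 m / 53.0 m) * 100
CR = 0.3736 * 100 = 37.4%

37.4


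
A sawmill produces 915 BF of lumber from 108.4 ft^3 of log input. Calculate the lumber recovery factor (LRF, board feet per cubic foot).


Formula: LRF = Lumber Output (BF) / Log Input (ft^3)
LRF = 915 BF / 108.4 ft^3
LRF = 8.44 BF/ft^3

8.44


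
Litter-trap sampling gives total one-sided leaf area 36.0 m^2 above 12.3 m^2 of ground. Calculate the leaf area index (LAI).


Formula: LAI = total leaf area / ground area  (dimensionless)
LAI = 36.0 m^2 / 12.3 m^2
LAI = 2.93

2.93


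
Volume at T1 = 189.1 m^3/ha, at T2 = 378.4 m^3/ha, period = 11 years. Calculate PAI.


Formula: PAI = (V_T2 - V_T1) / (T2 - T1)
Volume increment = 378.4 - 189.1 = 189.3 m^3/ha
PAI = 189.3 / 11 = 17.21 m^3/ha/year

17.21


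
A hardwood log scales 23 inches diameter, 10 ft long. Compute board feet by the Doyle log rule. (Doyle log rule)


Doyle: BF = (D - 4)^2 * L / 16
Adjusted diameter = 23 - 4 = 19 in
(D-4)^2 = 19^2 = 361
BF = 361 * 10 / 16 = 226 BF

226


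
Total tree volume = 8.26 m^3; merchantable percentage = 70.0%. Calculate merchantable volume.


Formula: MV = V_total * (merchantable_pct / 100)
Merchantable fraction = 70.0% / 100 = 0.7
MV = 8.26 m^3 * 0.7 = 5.782 m^3

5.782


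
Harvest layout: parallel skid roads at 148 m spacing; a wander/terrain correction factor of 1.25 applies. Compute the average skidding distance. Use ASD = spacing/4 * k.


Formula: ASD = (spacing / 4) * correction
Uncorrected distance = spacing / 4 = 148 / 4 = 37 m
ASD = 37 * 1.25 = 46 m

46


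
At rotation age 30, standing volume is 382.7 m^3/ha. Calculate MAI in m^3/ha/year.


Formula: MAI = Total Volume / Stand Age
MAI = 382.7 m^3/ha / 30 years
MAI = 12.76 m^3/ha/year

12.76


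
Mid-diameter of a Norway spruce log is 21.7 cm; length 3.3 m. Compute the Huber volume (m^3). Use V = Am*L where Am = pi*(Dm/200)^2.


Huber: V = Am * L,  Am = pi*(Dm/200)^2
Am = pi*(21.7/200)^2 = 0.036984 m^2
V = 0.036984*3.3 = 0.122 m^3

0.122


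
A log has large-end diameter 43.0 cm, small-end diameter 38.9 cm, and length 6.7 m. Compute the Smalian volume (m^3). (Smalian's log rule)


Smalian: V = (A1 + A2)/2 * L,  A = pi*(D/200)^2
A1 = pi*(43.0/200)^2 = 0.14522 m^2
A2 = pi*(38.9/200)^2 = 0.118847 m^2
V = (0.14522+0.118847)/2*6.7 = 0.8846 m^3

0.8846


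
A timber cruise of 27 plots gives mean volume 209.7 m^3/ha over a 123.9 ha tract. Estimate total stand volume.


Formula: Total Volume = Mean Volume per ha * Total Area
Total Volume = 209.7 m^3/ha * 123.9 ha
Total Volume = 25982 m^3

25982


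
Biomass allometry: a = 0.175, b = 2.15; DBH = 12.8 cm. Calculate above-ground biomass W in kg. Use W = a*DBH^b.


Formula: W = a * DBH^b  (allometric power law)
DBH^b = 12.8^2.15 = 240.1604
W = 0.175 * 240.1604 = 42.0 kg

42.0


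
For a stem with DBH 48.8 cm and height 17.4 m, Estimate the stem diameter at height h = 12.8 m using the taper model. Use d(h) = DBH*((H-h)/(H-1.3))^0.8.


Taper: d(h) = DBH * ((H - h) / (H - 1.3))^0.8
Numerator = H - h = 17.4 - 12.8 = 4.6 m
Denominator = H - 1.3 = 17.4 - 1.3 = 16.1 m
Ratio = 4.6 / 16.1 = 0.28571
d = 48.8 * 0.28571^0.8 = 17.9 cm

17.9


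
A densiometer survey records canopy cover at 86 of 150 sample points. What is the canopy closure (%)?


Formula: Canopy closure = covered points / total points * 100
Closure = 86 / 150 * 100
Closure = 0.5733 * 100 = 57.3%

57.3


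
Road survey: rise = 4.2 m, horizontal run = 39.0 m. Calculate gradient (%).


Formula: Gradient = rise / run * 100
Gradient = 4.2 / 39.0 * 100 = 10.8%

10.8


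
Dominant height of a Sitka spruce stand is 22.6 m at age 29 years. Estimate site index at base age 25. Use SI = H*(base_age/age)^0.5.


Formula: SI = H_dom * (base_age / age)^0.5
Age ratio = 25 / 29 = 0.86207
sqrt(age_ratio) = 0.92848
SI = 22.6 * 0.92848 = 21.0 m

21.0


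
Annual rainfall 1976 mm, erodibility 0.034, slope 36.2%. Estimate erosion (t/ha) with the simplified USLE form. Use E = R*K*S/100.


Formula: E = R * K * S / 100  (simplified USLE)
R * K = 1976 * 0.034 = 67.184
E = 67.184 * 36.2 / 100 = 24.32 t/ha

24.32


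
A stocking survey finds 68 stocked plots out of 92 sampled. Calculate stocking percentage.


Formula: Stocking % = stocked plots / total plots * 100
Stocking = 68 / 92 * 100
Stocking = 0.7391 * 100 = 73.9%

73.9


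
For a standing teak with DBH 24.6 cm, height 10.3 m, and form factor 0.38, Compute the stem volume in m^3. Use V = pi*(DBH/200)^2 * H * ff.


Formula: V = pi * (DBH/200)^2 * H * ff
Radius = DBH/200 = 24.6/200 = 0.123 m
Radius^2 = 0.123^2 = 0.015129 m^2
V = pi * 0.015129 * 10.3 * 0.38
V = 0.186 m^3

0.186


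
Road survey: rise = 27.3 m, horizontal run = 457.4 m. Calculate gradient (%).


Formula: Gradient = rise / run * 100
Gradient = 27.3 / 457.4 * 100 = 6.0%

6.0


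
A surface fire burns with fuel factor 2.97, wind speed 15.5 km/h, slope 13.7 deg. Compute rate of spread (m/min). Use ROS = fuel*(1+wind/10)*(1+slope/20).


Formula: ROS = fuel * (1 + wind/10) * (1 + slope/20)
Wind factor = 1 + 15.5/10 = 2.55
Slope factor = 1 + 13.7/20 = 1.685
ROS = 2.97 * 2.55 * 1.685 = 12.76 m/min

12.76


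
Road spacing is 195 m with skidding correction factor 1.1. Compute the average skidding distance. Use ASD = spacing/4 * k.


Formula: ASD = (spacing / 4) * correction
Uncorrected distance = spacing / 4 = 195 / 4 = 48.75 m
ASD = 48.75 * 1.1 = 54 m

54


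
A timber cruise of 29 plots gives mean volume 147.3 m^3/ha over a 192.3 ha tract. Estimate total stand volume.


Formula: Total Volume = Mean Volume per ha * Total Area
Total Volume = 147.3 m^3/ha * 192.3 ha
Total Volume = 28326 m^3

28326


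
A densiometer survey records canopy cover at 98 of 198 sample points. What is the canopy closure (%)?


Formula: Canopy closure = covered points / total points * 100
Closure = 98 / 198 * 100
Closure = 0.4949 * 100 = 49.5%

49.5


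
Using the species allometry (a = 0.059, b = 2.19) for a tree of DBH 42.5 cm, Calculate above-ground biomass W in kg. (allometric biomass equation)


Formula: W = a * DBH^b  (allometric power law)
DBH^b = 42.5^2.19 = 3682.7459
W = 0.059 * 3682.7459 = 217.3 kg

217.3


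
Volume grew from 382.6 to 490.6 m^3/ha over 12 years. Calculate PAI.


Formula: PAI = (V_T2 - V_T1) / (T2 - T1)
Volume increment = 490.6 - 382.6 = 108.0 m^3/ha
PAI = 108.0 / 12 = 9.0 m^3/ha/year

9.0


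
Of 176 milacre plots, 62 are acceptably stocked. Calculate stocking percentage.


Formula: Stocking % = stocked plots / total plots * 100
Stocking = 62 / 176 * 100
Stocking = 0.3523 * 100 = 35.2%

35.2


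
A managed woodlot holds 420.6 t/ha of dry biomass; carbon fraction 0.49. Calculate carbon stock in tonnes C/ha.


Formula: Carbon Stock = Biomass * Carbon Fraction
C = 420.6 t/ha * 0.49
C = 206.1 t C/ha

206.1


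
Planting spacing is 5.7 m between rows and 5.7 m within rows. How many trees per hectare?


Formula: TPH = 10000 m^2/ha / (spacing_x * spacing_y)
Area per tree = 5.7 m * 5.7 m = 32.49 m^2
TPH = 10000 / 32.49 = 308 trees/ha

308


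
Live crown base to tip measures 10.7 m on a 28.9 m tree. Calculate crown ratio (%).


Formula: Crown Ratio = (Crown Length / Total Height) * 100
CR = (10.7 m / 28.9 m) * 100
CR = 0.3702 * 100 = 37.0%

37.0


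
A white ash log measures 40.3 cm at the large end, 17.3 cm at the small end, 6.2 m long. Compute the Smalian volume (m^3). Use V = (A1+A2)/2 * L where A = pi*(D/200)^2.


Smalian: V = (A1 + A2)/2 * L,  A = pi*(D/200)^2
A1 = pi*(40.3/200)^2 = 0.127556 m^2
A2 = pi*(17.3/200)^2 = 0.023506 m^2
V = (0.127556+0.023506)/2*6.2 = 0.4683 m^3

0.4683


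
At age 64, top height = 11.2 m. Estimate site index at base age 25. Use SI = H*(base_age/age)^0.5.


Formula: SI = H_dom * (base_age / age)^0.5
Age ratio = 25 / 64 = 0.39062
sqrt(age_ratio) = 0.625
SI = 11.2 * 0.625 = 7.0 m

7.0


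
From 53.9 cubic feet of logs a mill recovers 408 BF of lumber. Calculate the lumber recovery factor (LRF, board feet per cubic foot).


Formula: LRF = Lumber Output (BF) / Log Input (ft^3)
LRF = 408 BF / 53.9 ft^3
LRF = 7.57 BF/ft^3

7.57


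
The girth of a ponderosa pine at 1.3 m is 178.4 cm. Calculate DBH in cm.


Formula: DBH = C / pi
DBH = 178.4 / pi
pi = 3.14159...
DBH = 56.8 cm

56.8


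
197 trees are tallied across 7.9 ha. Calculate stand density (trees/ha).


Formula: Stand Density = N_trees / Area_ha
Density = 197 trees / 7.9 ha
Density = 25 trees/ha

25


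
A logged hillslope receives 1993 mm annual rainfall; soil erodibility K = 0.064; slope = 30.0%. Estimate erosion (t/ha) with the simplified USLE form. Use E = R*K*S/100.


Formula: E = R * K * S / 100  (simplified USLE)
R * K = 1993 * 0.064 = 127.552
E = 127.552 * 30.0 / 100 = 38.27 t/ha

38.27


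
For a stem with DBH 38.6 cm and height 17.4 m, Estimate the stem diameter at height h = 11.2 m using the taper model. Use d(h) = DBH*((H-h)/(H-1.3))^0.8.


Taper: d(h) = DBH * ((H - h) / (H - 1.3))^0.8
Numerator = H - h = 17.4 - 11.2 = 6.2 m
Denominator = H - 1.3 = 17.4 - 1.3 = 16.1 m
Ratio = 6.2 / 16.1 = 0.38509
d = 38.6 * 0.38509^0.8 = 18.0 cm

18.0


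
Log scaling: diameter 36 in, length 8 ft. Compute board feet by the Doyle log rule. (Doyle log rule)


Doyle: BF = (D - 4)^2 * L / 16
Adjusted diameter = 36 - 4 = 32 in
(D-4)^2 = 32^2 = 1024
BF = 1024 * 8 / 16 = 512 BF

512


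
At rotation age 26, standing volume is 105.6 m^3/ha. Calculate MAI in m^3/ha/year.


Formula: MAI = Total Volume / Stand Age
MAI = 105.6 m^3/ha / 26 years
MAI = 4.06 m^3/ha/year

4.06


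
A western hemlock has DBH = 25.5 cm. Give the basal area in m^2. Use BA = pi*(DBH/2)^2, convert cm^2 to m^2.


Formula: BA = pi * (DBH/2)^2 / 10000  (cm^2 to m^2)
Radius = DBH/2 = 25.5/2 = 12.75 cm
BA = pi * 12.75^2 / 10000
   = 510.7052 cm^2 / 10000
   = 0.0511 m^2

0.0511


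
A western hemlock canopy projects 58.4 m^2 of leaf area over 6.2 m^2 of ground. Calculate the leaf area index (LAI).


Formula: LAI = total leaf area / ground area  (dimensionless)
LAI = 58.4 m^2 / 6.2 m^2
LAI = 9.42

9.42


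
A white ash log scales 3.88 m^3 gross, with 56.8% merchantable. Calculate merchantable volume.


Formula: MV = V_total * (merchantable_pct / 100)
Merchantable fraction = 56.8% / 100 = 0.568
MV = 3.88 m^3 * 0.568 = 2.204 m^3

2.204


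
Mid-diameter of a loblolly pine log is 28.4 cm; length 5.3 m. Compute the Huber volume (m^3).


Huber: V = Am * L,  Am = pi*(Dm/200)^2
Am = pi*(28.4/200)^2 = 0.063347 m^2
V = 0.063347*5.3 = 0.3357 m^3

0.3357


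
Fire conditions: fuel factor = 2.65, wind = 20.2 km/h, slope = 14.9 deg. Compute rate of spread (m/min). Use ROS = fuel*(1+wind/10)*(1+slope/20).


Formula: ROS = fuel * (1 + wind/10) * (1 + slope/20)
Wind factor = 1 + 20.2/10 = 3.02
Slope factor = 1 + 14.9/20 = 1.745
ROS = 2.65 * 3.02 * 1.745 = 13.97 m/min

13.97


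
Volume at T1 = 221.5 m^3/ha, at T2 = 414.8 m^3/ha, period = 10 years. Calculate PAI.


Formula: PAI = (V_T2 - V_T1) / (T2 - T1)
Volume increment = 414.8 - 221.5 = 193.3 m^3/ha
PAI = 193.3 / 10 = 19.33 m^3/ha/year

19.33


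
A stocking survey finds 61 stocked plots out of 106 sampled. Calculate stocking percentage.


Formula: Stocking % = stocked plots / total plots * 100
Stocking = 61 / 106 * 100
Stocking = 0.5755 * 100 = 57.5%

57.5


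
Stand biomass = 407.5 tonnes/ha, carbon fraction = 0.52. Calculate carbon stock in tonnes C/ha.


Formula: Carbon Stock = Biomass * Carbon Fraction
C = 407.5 t/ha * 0.52
C = 211.9 t C/ha

211.9


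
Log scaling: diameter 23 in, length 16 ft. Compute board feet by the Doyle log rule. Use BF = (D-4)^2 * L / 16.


Doyle: BF = (D - 4)^2 * L / 16
Adjusted diameter = 23 - 4 = 19 in
(D-4)^2 = 19^2 = 361
BF = 361 * 16 / 16 = 361 BF

361


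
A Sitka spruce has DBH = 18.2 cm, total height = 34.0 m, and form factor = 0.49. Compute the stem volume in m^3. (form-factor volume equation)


Formula: V = pi * (DBH/200)^2 * H * ff
Radius = DBH/200 = 18.2/200 = 0.091 m
Radius^2 = 0.091^2 = 0.008281 m^2
V = pi * 0.008281 * 34.0 * 0.49
V = 0.433 m^3

0.433


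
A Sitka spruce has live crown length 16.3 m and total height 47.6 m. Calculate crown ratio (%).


Formula: Crown Ratio = (Crown Length / Total Height) * 100
CR = (16.3 m / 47.6 m) * 100
CR = 0.3424 * 100 = 34.2%

34.2


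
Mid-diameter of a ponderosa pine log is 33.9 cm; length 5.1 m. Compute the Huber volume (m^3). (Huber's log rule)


Huber: V = Am * L,  Am = pi*(Dm/200)^2
Am = pi*(33.9/200)^2 = 0.090259 m^2
V = 0.090259*5.1 = 0.4603 m^3

0.4603


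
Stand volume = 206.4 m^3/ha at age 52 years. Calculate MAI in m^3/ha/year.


Formula: MAI = Total Volume / Stand Age
MAI = 206.4 m^3/ha / 52 years
MAI = 3.97 m^3/ha/year

3.97


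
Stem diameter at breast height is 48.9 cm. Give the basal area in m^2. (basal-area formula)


Formula: BA = pi * (DBH/2)^2 / 10000  (cm^2 to m^2)
Radius = DBH/2 = 48.9/2 = 24.45 cm
BA = pi * 24.45^2 / 10000
   = 1878.0519 cm^2 / 10000
   = 0.1878 m^2

0.1878


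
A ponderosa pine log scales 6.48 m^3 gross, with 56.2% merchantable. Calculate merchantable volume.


Formula: MV = V_total * (merchantable_pct / 100)
Merchantable fraction = 56.2% / 100 = 0.562
MV = 6.48 m^3 * 0.562 = 3.642 m^3

3.642


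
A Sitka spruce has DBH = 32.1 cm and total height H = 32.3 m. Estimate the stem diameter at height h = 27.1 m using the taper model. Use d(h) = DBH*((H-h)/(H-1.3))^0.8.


Taper: d(h) = DBH * ((H - h) / (H - 1.3))^0.8
Numerator = H - h = 32.3 - 27.1 = 5.2 m
Denominator = H - 1.3 = 32.3 - 1.3 = 31.0 m
Ratio = 5.2 / 31.0 = 0.16774
d = 32.1 * 0.16774^0.8 = 7.7 cm

7.7


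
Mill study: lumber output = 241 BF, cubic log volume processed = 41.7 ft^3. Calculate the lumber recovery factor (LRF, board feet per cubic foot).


Formula: LRF = Lumber Output (BF) / Log Input (ft^3)
LRF = 241 BF / 41.7 ft^3
LRF = 5.78 BF/ft^3

5.78


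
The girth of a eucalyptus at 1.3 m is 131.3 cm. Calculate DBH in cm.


Formula: DBH = C / pi
DBH = 131.3 / pi
pi = 3.14159...
DBH = 41.8 cm

41.8


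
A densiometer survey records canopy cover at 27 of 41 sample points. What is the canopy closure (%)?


Formula: Canopy closure = covered points / total points * 100
Closure = 27 / 41 * 100
Closure = 0.6585 * 100 = 65.9%

65.9


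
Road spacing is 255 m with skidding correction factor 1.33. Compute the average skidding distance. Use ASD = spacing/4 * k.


Formula: ASD = (spacing / 4) * correction
Uncorrected distance = spacing / 4 = 255 / 4 = 63.75 m
ASD = 63.75 * 1.33 = 85 m

85


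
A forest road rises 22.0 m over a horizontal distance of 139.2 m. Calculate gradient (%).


Formula: Gradient = rise / run * 100
Gradient = 22.0 / 139.2 * 100 = 15.8%

15.8


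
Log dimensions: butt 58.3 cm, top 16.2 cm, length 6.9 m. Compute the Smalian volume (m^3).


Smalian: V = (A1 + A2)/2 * L,  A = pi*(D/200)^2
A1 = pi*(58.3/200)^2 = 0.266948 m^2
A2 = pi*(16.2/200)^2 = 0.020612 m^2
V = (0.266948+0.020612)/2*6.9 = 0.9921 m^3

0.9921


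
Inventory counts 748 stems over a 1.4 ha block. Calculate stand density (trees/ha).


Formula: Stand Density = N_trees / Area_ha
Density = 748 trees / 1.4 ha
Density = 534 trees/ha

534


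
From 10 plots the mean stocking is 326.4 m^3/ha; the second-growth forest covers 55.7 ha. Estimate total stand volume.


Formula: Total Volume = Mean Volume per ha * Total Area
Total Volume = 326.4 m^3/ha * 55.7 ha
Total Volume = 18180 m^3

18180


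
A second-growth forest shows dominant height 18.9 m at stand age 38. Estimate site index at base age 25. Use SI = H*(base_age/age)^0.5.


Formula: SI = H_dom * (base_age / age)^0.5
Age ratio = 25 / 38 = 0.65789
sqrt(age_ratio) = 0.81111
SI = 18.9 * 0.81111 = 15.3 m

15.3


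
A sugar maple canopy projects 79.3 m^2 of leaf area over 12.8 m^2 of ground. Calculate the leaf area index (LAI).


Formula: LAI = total leaf area / ground area  (dimensionless)
LAI = 79.3 m^2 / 12.8 m^2
LAI = 6.2

6.2


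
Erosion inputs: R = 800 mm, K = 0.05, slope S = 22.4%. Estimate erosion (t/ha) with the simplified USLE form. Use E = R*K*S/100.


Formula: E = R * K * S / 100  (simplified USLE)
R * K = 800 * 0.05 = 40.0
E = 40.0 * 22.4 / 100 = 8.96 t/ha

8.96


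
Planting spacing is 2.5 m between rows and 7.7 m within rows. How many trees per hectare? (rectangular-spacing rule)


Formula: TPH = 10000 m^2/ha / (spacing_x * spacing_y)
Area per tree = 2.5 m * 7.7 m = 19.25 m^2
TPH = 10000 / 19.25 = 519 trees/ha

519


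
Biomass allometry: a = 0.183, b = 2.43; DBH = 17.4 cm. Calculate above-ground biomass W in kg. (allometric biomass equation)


Formula: W = a * DBH^b  (allometric power law)
DBH^b = 17.4^2.43 = 1034.0337
W = 0.183 * 1034.0337 = 189.2 kg

189.2


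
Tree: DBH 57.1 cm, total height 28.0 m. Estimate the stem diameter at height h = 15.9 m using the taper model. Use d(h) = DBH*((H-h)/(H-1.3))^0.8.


Taper: d(h) = DBH * ((H - h) / (H - 1.3))^0.8
Numerator = H - h = 28.0 - 15.9 = 12.1 m
Denominator = H - 1.3 = 28.0 - 1.3 = 26.7 m
Ratio = 12.1 / 26.7 = 0.45318
d = 57.1 * 0.45318^0.8 = 30.3 cm

30.3


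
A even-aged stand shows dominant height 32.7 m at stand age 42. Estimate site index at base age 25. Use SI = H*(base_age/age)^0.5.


Formula: SI = H_dom * (base_age / age)^0.5
Age ratio = 25 / 42 = 0.59524
sqrt(age_ratio) = 0.77152
SI = 32.7 * 0.77152 = 25.2 m

25.2


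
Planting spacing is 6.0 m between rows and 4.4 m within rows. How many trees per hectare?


Formula: TPH = 10000 m^2/ha / (spacing_x * spacing_y)
Area per tree = 6.0 m * 4.4 m = 26.4 m^2
TPH = 10000 / 26.4 = 379 trees/ha

379


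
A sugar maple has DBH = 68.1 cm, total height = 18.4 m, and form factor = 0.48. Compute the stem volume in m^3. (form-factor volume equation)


Formula: V = pi * (DBH/200)^2 * H * ff
Radius = DBH/200 = 68.1/200 = 0.3405 m
Radius^2 = 0.3405^2 = 0.11594025 m^2
V = pi * 0.11594025 * 18.4 * 0.48
V = 3.217 m^3

3.217


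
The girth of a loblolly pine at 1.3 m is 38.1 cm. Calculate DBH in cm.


Formula: DBH = C / pi
DBH = 38.1 / pi
pi = 3.14159...
DBH = 12.1 cm

12.1


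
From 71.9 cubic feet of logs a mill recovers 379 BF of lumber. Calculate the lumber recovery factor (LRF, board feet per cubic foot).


Formula: LRF = Lumber Output (BF) / Log Input (ft^3)
LRF = 379 BF / 71.9 ft^3
LRF = 5.27 BF/ft^3

5.27


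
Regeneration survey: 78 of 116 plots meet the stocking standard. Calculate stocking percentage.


Formula: Stocking % = stocked plots / total plots * 100
Stocking = 78 / 116 * 100
Stocking = 0.6724 * 100 = 67.2%

67.2


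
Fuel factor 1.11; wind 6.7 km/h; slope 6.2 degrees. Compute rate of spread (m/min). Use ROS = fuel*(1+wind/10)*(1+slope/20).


Formula: ROS = fuel * (1 + wind/10) * (1 + slope/20)
Wind factor = 1 + 6.7/10 = 1.67
Slope factor = 1 + 6.2/20 = 1.31
ROS = 1.11 * 1.67 * 1.31 = 2.43 m/min

2.43


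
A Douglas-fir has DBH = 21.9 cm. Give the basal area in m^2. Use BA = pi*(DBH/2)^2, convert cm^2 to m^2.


Formula: BA = pi * (DBH/2)^2 / 10000  (cm^2 to m^2)
Radius = DBH/2 = 21.9/2 = 10.95 cm
BA = pi * 10.95^2 / 10000
   = 376.6848 cm^2 / 10000
   = 0.0377 m^2

0.0377


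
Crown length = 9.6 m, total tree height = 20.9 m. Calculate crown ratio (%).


Formula: Crown Ratio = (Crown Length / Total Height) * 100
CR = (9.6 m / 20.9 m) * 100
CR = 0.4593 * 100 = 45.9%

45.9


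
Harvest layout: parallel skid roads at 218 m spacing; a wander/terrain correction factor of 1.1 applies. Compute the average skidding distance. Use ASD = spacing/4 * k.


Formula: ASD = (spacing / 4) * correction
Uncorrected distance = spacing / 4 = 218 / 4 = 54.5 m
ASD = 54.5 * 1.1 = 60 m

60


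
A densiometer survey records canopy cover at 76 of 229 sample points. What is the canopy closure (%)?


Formula: Canopy closure = covered points / total points * 100
Closure = 76 / 229 * 100
Closure = 0.3319 * 100 = 33.2%

33.2


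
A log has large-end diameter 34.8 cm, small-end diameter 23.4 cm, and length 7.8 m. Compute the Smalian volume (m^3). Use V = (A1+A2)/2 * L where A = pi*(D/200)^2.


Smalian: V = (A1 + A2)/2 * L,  A = pi*(D/200)^2
A1 = pi*(34.8/200)^2 = 0.095115 m^2
A2 = pi*(23.4/200)^2 = 0.043005 m^2
V = (0.095115+0.043005)/2*7.8 = 0.5387 m^3

0.5387


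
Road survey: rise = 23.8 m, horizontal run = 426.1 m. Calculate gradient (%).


Formula: Gradient = rise / run * 100
Gradient = 23.8 / 426.1 * 100 = 5.6%

5.6


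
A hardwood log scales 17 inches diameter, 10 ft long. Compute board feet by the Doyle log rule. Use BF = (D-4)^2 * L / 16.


Doyle: BF = (D - 4)^2 * L / 16
Adjusted diameter = 17 - 4 = 13 in
(D-4)^2 = 13^2 = 169
BF = 169 * 10 / 16 = 106 BF

106


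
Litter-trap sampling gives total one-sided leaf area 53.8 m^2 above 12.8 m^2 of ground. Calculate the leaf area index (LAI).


Formula: LAI = total leaf area / ground area  (dimensionless)
LAI = 53.8 m^2 / 12.8 m^2
LAI = 4.2

4.2


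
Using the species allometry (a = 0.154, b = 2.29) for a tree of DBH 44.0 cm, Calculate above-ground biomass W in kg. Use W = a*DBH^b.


Formula: W = a * DBH^b  (allometric power law)
DBH^b = 44.0^2.29 = 5801.0503
W = 0.154 * 5801.0503 = 893.4 kg

893.4


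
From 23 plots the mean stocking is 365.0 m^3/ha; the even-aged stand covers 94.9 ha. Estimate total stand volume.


Formula: Total Volume = Mean Volume per ha * Total Area
Total Volume = 365.0 m^3/ha * 94.9 ha
Total Volume = 34639 m^3

34639


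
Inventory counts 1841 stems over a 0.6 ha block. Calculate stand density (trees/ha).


Formula: Stand Density = N_trees / Area_ha
Density = 1841 trees / 0.6 ha
Density = 3068 trees/ha

3068


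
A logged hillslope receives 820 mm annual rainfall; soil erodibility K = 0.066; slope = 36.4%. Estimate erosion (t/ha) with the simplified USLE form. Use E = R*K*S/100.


Formula: E = R * K * S / 100  (simplified USLE)
R * K = 820 * 0.066 = 54.12
E = 54.12 * 36.4 / 100 = 19.7 t/ha

19.7


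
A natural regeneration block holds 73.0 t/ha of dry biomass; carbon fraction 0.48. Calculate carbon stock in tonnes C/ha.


Formula: Carbon Stock = Biomass * Carbon Fraction
C = 73.0 t/ha * 0.48
C = 35.0 t C/ha

35.0


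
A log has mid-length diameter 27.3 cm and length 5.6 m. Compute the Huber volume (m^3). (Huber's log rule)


Huber: V = Am * L,  Am = pi*(Dm/200)^2
Am = pi*(27.3/200)^2 = 0.058535 m^2
V = 0.058535*5.6 = 0.3278 m^3

0.3278


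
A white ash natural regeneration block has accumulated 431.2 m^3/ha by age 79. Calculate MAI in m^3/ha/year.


Formula: MAI = Total Volume / Stand Age
MAI = 431.2 m^3/ha / 79 years
MAI = 5.46 m^3/ha/year

5.46


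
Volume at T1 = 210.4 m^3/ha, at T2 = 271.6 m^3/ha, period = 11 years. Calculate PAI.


Formula: PAI = (V_T2 - V_T1) / (T2 - T1)
Volume increment = 271.6 - 210.4 = 61.2 m^3/ha
PAI = 61.2 / 11 = 5.56 m^3/ha/year

5.56


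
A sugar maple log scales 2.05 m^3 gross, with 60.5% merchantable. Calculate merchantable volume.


Formula: MV = V_total * (merchantable_pct / 100)
Merchantable fraction = 60.5% / 100 = 0.605
MV = 2.05 m^3 * 0.605 = 1.24 m^3

1.24


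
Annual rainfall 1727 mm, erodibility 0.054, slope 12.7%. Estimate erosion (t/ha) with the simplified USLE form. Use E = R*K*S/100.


Formula: E = R * K * S / 100  (simplified USLE)
R * K = 1727 * 0.054 = 93.258
E = 93.258 * 12.7 / 100 = 11.84 t/ha

11.84


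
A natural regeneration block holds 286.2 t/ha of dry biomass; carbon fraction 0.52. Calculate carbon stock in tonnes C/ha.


Formula: Carbon Stock = Biomass * Carbon Fraction
C = 286.2 t/ha * 0.52
C = 148.8 t C/ha

148.8


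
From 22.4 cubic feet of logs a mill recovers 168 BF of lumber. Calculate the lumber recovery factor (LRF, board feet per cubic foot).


Formula: LRF = Lumber Output (BF) / Log Input (ft^3)
LRF = 168 BF / 22.4 ft^3
LRF = 7.5 BF/ft^3

7.5


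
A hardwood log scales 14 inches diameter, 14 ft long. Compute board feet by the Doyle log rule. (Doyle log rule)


Doyle: BF = (D - 4)^2 * L / 16
Adjusted diameter = 14 - 4 = 10 in
(D-4)^2 = 10^2 = 100
BF = 100 * 14 / 16 = 88 BF

88


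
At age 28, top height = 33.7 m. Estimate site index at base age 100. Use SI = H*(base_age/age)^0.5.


Formula: SI = H_dom * (base_age / age)^0.5
Age ratio = 100 / 28 = 3.57143
sqrt(age_ratio) = 1.88982
SI = 33.7 * 1.88982 = 63.7 m

63.7
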